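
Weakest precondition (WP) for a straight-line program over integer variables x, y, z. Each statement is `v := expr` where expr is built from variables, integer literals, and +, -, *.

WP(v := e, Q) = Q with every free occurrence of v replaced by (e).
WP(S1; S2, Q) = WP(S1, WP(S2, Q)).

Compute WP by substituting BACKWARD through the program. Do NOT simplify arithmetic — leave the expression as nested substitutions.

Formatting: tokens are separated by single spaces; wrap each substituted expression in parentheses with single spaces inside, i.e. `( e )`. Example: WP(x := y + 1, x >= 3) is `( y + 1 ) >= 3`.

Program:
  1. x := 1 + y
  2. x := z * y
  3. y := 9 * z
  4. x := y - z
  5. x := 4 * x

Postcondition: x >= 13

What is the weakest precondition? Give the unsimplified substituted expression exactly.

post: x >= 13
stmt 5: x := 4 * x  -- replace 1 occurrence(s) of x with (4 * x)
  => ( 4 * x ) >= 13
stmt 4: x := y - z  -- replace 1 occurrence(s) of x with (y - z)
  => ( 4 * ( y - z ) ) >= 13
stmt 3: y := 9 * z  -- replace 1 occurrence(s) of y with (9 * z)
  => ( 4 * ( ( 9 * z ) - z ) ) >= 13
stmt 2: x := z * y  -- replace 0 occurrence(s) of x with (z * y)
  => ( 4 * ( ( 9 * z ) - z ) ) >= 13
stmt 1: x := 1 + y  -- replace 0 occurrence(s) of x with (1 + y)
  => ( 4 * ( ( 9 * z ) - z ) ) >= 13

Answer: ( 4 * ( ( 9 * z ) - z ) ) >= 13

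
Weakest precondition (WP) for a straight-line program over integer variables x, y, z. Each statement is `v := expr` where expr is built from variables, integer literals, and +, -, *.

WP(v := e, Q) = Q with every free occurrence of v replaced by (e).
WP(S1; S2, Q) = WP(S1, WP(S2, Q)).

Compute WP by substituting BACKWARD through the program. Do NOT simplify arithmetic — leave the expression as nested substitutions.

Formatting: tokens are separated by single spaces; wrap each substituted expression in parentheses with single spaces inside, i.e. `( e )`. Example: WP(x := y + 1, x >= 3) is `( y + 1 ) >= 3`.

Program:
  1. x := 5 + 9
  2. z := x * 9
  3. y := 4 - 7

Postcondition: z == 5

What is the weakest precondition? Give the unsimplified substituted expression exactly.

post: z == 5
stmt 3: y := 4 - 7  -- replace 0 occurrence(s) of y with (4 - 7)
  => z == 5
stmt 2: z := x * 9  -- replace 1 occurrence(s) of z with (x * 9)
  => ( x * 9 ) == 5
stmt 1: x := 5 + 9  -- replace 1 occurrence(s) of x with (5 + 9)
  => ( ( 5 + 9 ) * 9 ) == 5

Answer: ( ( 5 + 9 ) * 9 ) == 5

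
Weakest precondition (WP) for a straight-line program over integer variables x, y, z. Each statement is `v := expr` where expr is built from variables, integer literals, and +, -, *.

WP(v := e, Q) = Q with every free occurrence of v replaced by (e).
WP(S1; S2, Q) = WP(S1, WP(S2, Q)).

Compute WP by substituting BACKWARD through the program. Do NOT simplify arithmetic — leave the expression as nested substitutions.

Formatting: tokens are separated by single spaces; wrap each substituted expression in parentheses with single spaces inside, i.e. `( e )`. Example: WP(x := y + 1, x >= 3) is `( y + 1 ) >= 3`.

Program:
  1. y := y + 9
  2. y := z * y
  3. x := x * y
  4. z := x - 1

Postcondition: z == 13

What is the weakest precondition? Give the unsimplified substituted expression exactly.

post: z == 13
stmt 4: z := x - 1  -- replace 1 occurrence(s) of z with (x - 1)
  => ( x - 1 ) == 13
stmt 3: x := x * y  -- replace 1 occurrence(s) of x with (x * y)
  => ( ( x * y ) - 1 ) == 13
stmt 2: y := z * y  -- replace 1 occurrence(s) of y with (z * y)
  => ( ( x * ( z * y ) ) - 1 ) == 13
stmt 1: y := y + 9  -- replace 1 occurrence(s) of y with (y + 9)
  => ( ( x * ( z * ( y + 9 ) ) ) - 1 ) == 13

Answer: ( ( x * ( z * ( y + 9 ) ) ) - 1 ) == 13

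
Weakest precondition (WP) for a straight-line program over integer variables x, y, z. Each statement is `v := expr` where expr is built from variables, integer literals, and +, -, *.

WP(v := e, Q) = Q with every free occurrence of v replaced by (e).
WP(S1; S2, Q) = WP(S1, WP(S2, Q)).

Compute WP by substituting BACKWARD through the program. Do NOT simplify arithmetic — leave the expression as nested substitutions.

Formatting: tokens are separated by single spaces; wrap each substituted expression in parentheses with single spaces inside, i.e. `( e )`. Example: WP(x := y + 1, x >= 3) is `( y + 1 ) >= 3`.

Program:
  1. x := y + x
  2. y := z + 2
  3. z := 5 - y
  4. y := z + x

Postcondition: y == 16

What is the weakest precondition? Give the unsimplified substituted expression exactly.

Answer: ( ( 5 - ( z + 2 ) ) + ( y + x ) ) == 16

Derivation:
post: y == 16
stmt 4: y := z + x  -- replace 1 occurrence(s) of y with (z + x)
  => ( z + x ) == 16
stmt 3: z := 5 - y  -- replace 1 occurrence(s) of z with (5 - y)
  => ( ( 5 - y ) + x ) == 16
stmt 2: y := z + 2  -- replace 1 occurrence(s) of y with (z + 2)
  => ( ( 5 - ( z + 2 ) ) + x ) == 16
stmt 1: x := y + x  -- replace 1 occurrence(s) of x with (y + x)
  => ( ( 5 - ( z + 2 ) ) + ( y + x ) ) == 16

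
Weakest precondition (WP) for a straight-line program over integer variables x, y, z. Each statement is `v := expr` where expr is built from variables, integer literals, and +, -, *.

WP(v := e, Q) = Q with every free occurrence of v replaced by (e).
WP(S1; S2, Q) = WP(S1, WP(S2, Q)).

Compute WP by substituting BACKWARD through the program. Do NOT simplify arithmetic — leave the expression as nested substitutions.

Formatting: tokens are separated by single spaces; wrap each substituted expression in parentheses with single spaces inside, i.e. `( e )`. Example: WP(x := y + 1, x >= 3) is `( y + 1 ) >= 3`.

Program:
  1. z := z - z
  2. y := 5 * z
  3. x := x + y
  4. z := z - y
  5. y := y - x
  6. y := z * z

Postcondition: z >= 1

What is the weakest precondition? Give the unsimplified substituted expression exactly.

Answer: ( ( z - z ) - ( 5 * ( z - z ) ) ) >= 1

Derivation:
post: z >= 1
stmt 6: y := z * z  -- replace 0 occurrence(s) of y with (z * z)
  => z >= 1
stmt 5: y := y - x  -- replace 0 occurrence(s) of y with (y - x)
  => z >= 1
stmt 4: z := z - y  -- replace 1 occurrence(s) of z with (z - y)
  => ( z - y ) >= 1
stmt 3: x := x + y  -- replace 0 occurrence(s) of x with (x + y)
  => ( z - y ) >= 1
stmt 2: y := 5 * z  -- replace 1 occurrence(s) of y with (5 * z)
  => ( z - ( 5 * z ) ) >= 1
stmt 1: z := z - z  -- replace 2 occurrence(s) of z with (z - z)
  => ( ( z - z ) - ( 5 * ( z - z ) ) ) >= 1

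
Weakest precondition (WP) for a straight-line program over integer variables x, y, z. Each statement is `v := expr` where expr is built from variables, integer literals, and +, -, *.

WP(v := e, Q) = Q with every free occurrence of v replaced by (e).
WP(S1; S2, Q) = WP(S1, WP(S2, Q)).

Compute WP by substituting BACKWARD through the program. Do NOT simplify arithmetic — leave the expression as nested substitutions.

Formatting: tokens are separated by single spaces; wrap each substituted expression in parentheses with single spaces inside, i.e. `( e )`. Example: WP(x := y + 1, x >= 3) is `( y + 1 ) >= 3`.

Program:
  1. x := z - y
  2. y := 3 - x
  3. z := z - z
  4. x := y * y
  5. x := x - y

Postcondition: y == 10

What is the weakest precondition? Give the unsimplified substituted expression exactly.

Answer: ( 3 - ( z - y ) ) == 10

Derivation:
post: y == 10
stmt 5: x := x - y  -- replace 0 occurrence(s) of x with (x - y)
  => y == 10
stmt 4: x := y * y  -- replace 0 occurrence(s) of x with (y * y)
  => y == 10
stmt 3: z := z - z  -- replace 0 occurrence(s) of z with (z - z)
  => y == 10
stmt 2: y := 3 - x  -- replace 1 occurrence(s) of y with (3 - x)
  => ( 3 - x ) == 10
stmt 1: x := z - y  -- replace 1 occurrence(s) of x with (z - y)
  => ( 3 - ( z - y ) ) == 10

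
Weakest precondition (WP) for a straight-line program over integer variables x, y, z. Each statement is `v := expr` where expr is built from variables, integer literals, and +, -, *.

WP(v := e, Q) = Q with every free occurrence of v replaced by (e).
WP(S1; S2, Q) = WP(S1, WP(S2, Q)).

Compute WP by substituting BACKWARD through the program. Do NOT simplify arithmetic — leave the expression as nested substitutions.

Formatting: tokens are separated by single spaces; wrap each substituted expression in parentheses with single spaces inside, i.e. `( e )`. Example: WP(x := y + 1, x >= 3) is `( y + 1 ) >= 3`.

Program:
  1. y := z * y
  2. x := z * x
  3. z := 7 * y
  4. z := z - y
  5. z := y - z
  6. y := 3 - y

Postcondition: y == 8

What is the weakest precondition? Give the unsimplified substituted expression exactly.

post: y == 8
stmt 6: y := 3 - y  -- replace 1 occurrence(s) of y with (3 - y)
  => ( 3 - y ) == 8
stmt 5: z := y - z  -- replace 0 occurrence(s) of z with (y - z)
  => ( 3 - y ) == 8
stmt 4: z := z - y  -- replace 0 occurrence(s) of z with (z - y)
  => ( 3 - y ) == 8
stmt 3: z := 7 * y  -- replace 0 occurrence(s) of z with (7 * y)
  => ( 3 - y ) == 8
stmt 2: x := z * x  -- replace 0 occurrence(s) of x with (z * x)
  => ( 3 - y ) == 8
stmt 1: y := z * y  -- replace 1 occurrence(s) of y with (z * y)
  => ( 3 - ( z * y ) ) == 8

Answer: ( 3 - ( z * y ) ) == 8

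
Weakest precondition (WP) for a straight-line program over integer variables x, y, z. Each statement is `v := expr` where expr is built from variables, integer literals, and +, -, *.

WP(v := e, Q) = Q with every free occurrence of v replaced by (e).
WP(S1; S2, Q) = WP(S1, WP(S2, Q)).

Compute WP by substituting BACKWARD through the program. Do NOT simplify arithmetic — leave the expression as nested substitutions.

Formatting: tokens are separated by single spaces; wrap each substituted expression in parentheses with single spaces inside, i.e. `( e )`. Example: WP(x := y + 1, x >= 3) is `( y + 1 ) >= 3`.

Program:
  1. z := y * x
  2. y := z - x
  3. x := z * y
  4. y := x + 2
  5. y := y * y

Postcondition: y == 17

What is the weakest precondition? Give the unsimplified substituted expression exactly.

Answer: ( ( ( ( y * x ) * ( ( y * x ) - x ) ) + 2 ) * ( ( ( y * x ) * ( ( y * x ) - x ) ) + 2 ) ) == 17

Derivation:
post: y == 17
stmt 5: y := y * y  -- replace 1 occurrence(s) of y with (y * y)
  => ( y * y ) == 17
stmt 4: y := x + 2  -- replace 2 occurrence(s) of y with (x + 2)
  => ( ( x + 2 ) * ( x + 2 ) ) == 17
stmt 3: x := z * y  -- replace 2 occurrence(s) of x with (z * y)
  => ( ( ( z * y ) + 2 ) * ( ( z * y ) + 2 ) ) == 17
stmt 2: y := z - x  -- replace 2 occurrence(s) of y with (z - x)
  => ( ( ( z * ( z - x ) ) + 2 ) * ( ( z * ( z - x ) ) + 2 ) ) == 17
stmt 1: z := y * x  -- replace 4 occurrence(s) of z with (y * x)
  => ( ( ( ( y * x ) * ( ( y * x ) - x ) ) + 2 ) * ( ( ( y * x ) * ( ( y * x ) - x ) ) + 2 ) ) == 17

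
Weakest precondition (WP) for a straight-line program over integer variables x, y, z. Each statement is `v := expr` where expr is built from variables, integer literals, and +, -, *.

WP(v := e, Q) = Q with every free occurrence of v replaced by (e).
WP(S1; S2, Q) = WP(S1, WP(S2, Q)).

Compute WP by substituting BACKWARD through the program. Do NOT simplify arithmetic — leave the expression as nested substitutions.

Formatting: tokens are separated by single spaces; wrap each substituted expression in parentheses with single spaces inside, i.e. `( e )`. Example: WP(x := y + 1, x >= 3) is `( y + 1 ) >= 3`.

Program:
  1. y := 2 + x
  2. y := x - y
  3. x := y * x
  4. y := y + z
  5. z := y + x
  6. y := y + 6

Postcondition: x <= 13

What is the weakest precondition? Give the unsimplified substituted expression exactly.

post: x <= 13
stmt 6: y := y + 6  -- replace 0 occurrence(s) of y with (y + 6)
  => x <= 13
stmt 5: z := y + x  -- replace 0 occurrence(s) of z with (y + x)
  => x <= 13
stmt 4: y := y + z  -- replace 0 occurrence(s) of y with (y + z)
  => x <= 13
stmt 3: x := y * x  -- replace 1 occurrence(s) of x with (y * x)
  => ( y * x ) <= 13
stmt 2: y := x - y  -- replace 1 occurrence(s) of y with (x - y)
  => ( ( x - y ) * x ) <= 13
stmt 1: y := 2 + x  -- replace 1 occurrence(s) of y with (2 + x)
  => ( ( x - ( 2 + x ) ) * x ) <= 13

Answer: ( ( x - ( 2 + x ) ) * x ) <= 13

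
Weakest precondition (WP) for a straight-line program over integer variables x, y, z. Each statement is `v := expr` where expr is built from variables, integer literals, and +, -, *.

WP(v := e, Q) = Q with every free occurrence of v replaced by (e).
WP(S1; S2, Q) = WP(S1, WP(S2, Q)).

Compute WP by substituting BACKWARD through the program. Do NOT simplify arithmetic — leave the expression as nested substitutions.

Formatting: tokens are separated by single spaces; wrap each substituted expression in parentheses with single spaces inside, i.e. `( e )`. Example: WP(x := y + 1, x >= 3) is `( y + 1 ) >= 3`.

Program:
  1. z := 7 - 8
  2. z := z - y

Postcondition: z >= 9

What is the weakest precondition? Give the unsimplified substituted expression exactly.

Answer: ( ( 7 - 8 ) - y ) >= 9

Derivation:
post: z >= 9
stmt 2: z := z - y  -- replace 1 occurrence(s) of z with (z - y)
  => ( z - y ) >= 9
stmt 1: z := 7 - 8  -- replace 1 occurrence(s) of z with (7 - 8)
  => ( ( 7 - 8 ) - y ) >= 9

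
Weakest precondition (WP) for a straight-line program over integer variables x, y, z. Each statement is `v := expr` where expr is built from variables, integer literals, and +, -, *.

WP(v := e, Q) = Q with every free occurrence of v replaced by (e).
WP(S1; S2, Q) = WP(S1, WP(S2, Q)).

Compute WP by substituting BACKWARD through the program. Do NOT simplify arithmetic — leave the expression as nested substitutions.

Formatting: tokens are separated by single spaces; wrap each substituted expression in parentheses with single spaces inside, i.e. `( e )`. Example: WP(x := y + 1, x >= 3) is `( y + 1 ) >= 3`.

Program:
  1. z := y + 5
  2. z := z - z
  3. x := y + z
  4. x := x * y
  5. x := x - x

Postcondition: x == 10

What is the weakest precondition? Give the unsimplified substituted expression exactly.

Answer: ( ( ( y + ( ( y + 5 ) - ( y + 5 ) ) ) * y ) - ( ( y + ( ( y + 5 ) - ( y + 5 ) ) ) * y ) ) == 10

Derivation:
post: x == 10
stmt 5: x := x - x  -- replace 1 occurrence(s) of x with (x - x)
  => ( x - x ) == 10
stmt 4: x := x * y  -- replace 2 occurrence(s) of x with (x * y)
  => ( ( x * y ) - ( x * y ) ) == 10
stmt 3: x := y + z  -- replace 2 occurrence(s) of x with (y + z)
  => ( ( ( y + z ) * y ) - ( ( y + z ) * y ) ) == 10
stmt 2: z := z - z  -- replace 2 occurrence(s) of z with (z - z)
  => ( ( ( y + ( z - z ) ) * y ) - ( ( y + ( z - z ) ) * y ) ) == 10
stmt 1: z := y + 5  -- replace 4 occurrence(s) of z with (y + 5)
  => ( ( ( y + ( ( y + 5 ) - ( y + 5 ) ) ) * y ) - ( ( y + ( ( y + 5 ) - ( y + 5 ) ) ) * y ) ) == 10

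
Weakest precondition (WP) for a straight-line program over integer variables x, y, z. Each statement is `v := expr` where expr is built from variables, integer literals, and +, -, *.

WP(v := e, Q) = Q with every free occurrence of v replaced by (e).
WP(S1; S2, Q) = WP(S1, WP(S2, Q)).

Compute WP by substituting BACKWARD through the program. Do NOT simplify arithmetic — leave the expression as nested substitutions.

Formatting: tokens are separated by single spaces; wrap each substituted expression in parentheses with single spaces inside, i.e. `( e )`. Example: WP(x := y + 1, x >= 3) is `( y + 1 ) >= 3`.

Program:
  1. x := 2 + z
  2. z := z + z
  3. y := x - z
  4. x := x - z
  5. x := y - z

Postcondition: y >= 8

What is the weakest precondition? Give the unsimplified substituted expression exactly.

Answer: ( ( 2 + z ) - ( z + z ) ) >= 8

Derivation:
post: y >= 8
stmt 5: x := y - z  -- replace 0 occurrence(s) of x with (y - z)
  => y >= 8
stmt 4: x := x - z  -- replace 0 occurrence(s) of x with (x - z)
  => y >= 8
stmt 3: y := x - z  -- replace 1 occurrence(s) of y with (x - z)
  => ( x - z ) >= 8
stmt 2: z := z + z  -- replace 1 occurrence(s) of z with (z + z)
  => ( x - ( z + z ) ) >= 8
stmt 1: x := 2 + z  -- replace 1 occurrence(s) of x with (2 + z)
  => ( ( 2 + z ) - ( z + z ) ) >= 8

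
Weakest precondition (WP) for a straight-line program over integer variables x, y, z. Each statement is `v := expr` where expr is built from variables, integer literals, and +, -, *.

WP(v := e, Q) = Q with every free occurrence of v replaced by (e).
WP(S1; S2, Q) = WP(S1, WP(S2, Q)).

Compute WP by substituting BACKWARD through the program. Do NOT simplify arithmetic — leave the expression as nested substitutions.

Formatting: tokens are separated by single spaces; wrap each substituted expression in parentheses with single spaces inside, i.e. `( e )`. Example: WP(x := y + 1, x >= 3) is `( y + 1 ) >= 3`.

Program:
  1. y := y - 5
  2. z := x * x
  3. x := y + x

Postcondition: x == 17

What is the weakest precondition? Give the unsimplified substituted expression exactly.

post: x == 17
stmt 3: x := y + x  -- replace 1 occurrence(s) of x with (y + x)
  => ( y + x ) == 17
stmt 2: z := x * x  -- replace 0 occurrence(s) of z with (x * x)
  => ( y + x ) == 17
stmt 1: y := y - 5  -- replace 1 occurrence(s) of y with (y - 5)
  => ( ( y - 5 ) + x ) == 17

Answer: ( ( y - 5 ) + x ) == 17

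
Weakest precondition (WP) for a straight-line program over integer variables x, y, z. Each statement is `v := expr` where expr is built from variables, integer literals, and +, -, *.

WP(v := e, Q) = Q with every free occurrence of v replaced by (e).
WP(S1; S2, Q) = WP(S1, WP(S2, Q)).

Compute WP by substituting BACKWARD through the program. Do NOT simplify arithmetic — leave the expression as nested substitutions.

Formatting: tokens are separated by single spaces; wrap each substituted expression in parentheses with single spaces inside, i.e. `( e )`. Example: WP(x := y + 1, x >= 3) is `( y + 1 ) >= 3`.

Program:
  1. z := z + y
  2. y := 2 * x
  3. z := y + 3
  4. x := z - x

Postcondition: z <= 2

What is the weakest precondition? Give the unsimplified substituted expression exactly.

post: z <= 2
stmt 4: x := z - x  -- replace 0 occurrence(s) of x with (z - x)
  => z <= 2
stmt 3: z := y + 3  -- replace 1 occurrence(s) of z with (y + 3)
  => ( y + 3 ) <= 2
stmt 2: y := 2 * x  -- replace 1 occurrence(s) of y with (2 * x)
  => ( ( 2 * x ) + 3 ) <= 2
stmt 1: z := z + y  -- replace 0 occurrence(s) of z with (z + y)
  => ( ( 2 * x ) + 3 ) <= 2

Answer: ( ( 2 * x ) + 3 ) <= 2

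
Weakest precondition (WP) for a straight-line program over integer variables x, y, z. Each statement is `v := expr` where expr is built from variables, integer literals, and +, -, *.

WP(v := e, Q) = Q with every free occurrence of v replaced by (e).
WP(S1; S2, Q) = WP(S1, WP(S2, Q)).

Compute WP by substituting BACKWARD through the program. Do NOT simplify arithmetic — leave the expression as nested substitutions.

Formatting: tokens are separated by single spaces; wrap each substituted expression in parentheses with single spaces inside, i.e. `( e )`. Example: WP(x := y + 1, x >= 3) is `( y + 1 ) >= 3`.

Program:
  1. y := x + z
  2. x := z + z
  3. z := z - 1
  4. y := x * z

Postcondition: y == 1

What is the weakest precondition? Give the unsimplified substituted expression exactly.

Answer: ( ( z + z ) * ( z - 1 ) ) == 1

Derivation:
post: y == 1
stmt 4: y := x * z  -- replace 1 occurrence(s) of y with (x * z)
  => ( x * z ) == 1
stmt 3: z := z - 1  -- replace 1 occurrence(s) of z with (z - 1)
  => ( x * ( z - 1 ) ) == 1
stmt 2: x := z + z  -- replace 1 occurrence(s) of x with (z + z)
  => ( ( z + z ) * ( z - 1 ) ) == 1
stmt 1: y := x + z  -- replace 0 occurrence(s) of y with (x + z)
  => ( ( z + z ) * ( z - 1 ) ) == 1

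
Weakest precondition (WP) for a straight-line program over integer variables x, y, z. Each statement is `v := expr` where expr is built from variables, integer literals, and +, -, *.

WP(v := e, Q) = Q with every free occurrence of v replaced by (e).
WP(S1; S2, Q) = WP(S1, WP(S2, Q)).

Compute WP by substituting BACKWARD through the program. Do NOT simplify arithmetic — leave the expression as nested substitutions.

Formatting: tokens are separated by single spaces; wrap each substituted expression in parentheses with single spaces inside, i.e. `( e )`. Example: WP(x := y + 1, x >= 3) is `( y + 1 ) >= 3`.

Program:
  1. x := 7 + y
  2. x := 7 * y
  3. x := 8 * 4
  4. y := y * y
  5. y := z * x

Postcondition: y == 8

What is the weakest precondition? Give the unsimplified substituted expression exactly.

Answer: ( z * ( 8 * 4 ) ) == 8

Derivation:
post: y == 8
stmt 5: y := z * x  -- replace 1 occurrence(s) of y with (z * x)
  => ( z * x ) == 8
stmt 4: y := y * y  -- replace 0 occurrence(s) of y with (y * y)
  => ( z * x ) == 8
stmt 3: x := 8 * 4  -- replace 1 occurrence(s) of x with (8 * 4)
  => ( z * ( 8 * 4 ) ) == 8
stmt 2: x := 7 * y  -- replace 0 occurrence(s) of x with (7 * y)
  => ( z * ( 8 * 4 ) ) == 8
stmt 1: x := 7 + y  -- replace 0 occurrence(s) of x with (7 + y)
  => ( z * ( 8 * 4 ) ) == 8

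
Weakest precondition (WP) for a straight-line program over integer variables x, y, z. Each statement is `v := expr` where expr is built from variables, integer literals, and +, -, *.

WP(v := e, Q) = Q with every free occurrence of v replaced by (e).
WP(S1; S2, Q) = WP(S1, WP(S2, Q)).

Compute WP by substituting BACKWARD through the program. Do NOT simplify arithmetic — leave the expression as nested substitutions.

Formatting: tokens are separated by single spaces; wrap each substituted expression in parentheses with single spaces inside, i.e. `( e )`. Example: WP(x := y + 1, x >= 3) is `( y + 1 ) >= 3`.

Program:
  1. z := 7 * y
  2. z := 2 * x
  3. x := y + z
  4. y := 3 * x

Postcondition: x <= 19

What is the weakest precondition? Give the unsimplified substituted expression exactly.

post: x <= 19
stmt 4: y := 3 * x  -- replace 0 occurrence(s) of y with (3 * x)
  => x <= 19
stmt 3: x := y + z  -- replace 1 occurrence(s) of x with (y + z)
  => ( y + z ) <= 19
stmt 2: z := 2 * x  -- replace 1 occurrence(s) of z with (2 * x)
  => ( y + ( 2 * x ) ) <= 19
stmt 1: z := 7 * y  -- replace 0 occurrence(s) of z with (7 * y)
  => ( y + ( 2 * x ) ) <= 19

Answer: ( y + ( 2 * x ) ) <= 19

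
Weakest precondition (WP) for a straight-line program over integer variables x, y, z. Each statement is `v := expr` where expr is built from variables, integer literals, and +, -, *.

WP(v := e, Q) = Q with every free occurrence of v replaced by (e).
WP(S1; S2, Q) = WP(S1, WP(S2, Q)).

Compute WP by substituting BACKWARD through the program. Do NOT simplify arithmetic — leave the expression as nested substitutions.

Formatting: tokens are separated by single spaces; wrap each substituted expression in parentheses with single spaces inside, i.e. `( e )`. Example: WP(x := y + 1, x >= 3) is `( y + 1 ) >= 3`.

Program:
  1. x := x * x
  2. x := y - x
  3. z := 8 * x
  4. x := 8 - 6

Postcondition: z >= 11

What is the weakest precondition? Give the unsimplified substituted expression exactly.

Answer: ( 8 * ( y - ( x * x ) ) ) >= 11

Derivation:
post: z >= 11
stmt 4: x := 8 - 6  -- replace 0 occurrence(s) of x with (8 - 6)
  => z >= 11
stmt 3: z := 8 * x  -- replace 1 occurrence(s) of z with (8 * x)
  => ( 8 * x ) >= 11
stmt 2: x := y - x  -- replace 1 occurrence(s) of x with (y - x)
  => ( 8 * ( y - x ) ) >= 11
stmt 1: x := x * x  -- replace 1 occurrence(s) of x with (x * x)
  => ( 8 * ( y - ( x * x ) ) ) >= 11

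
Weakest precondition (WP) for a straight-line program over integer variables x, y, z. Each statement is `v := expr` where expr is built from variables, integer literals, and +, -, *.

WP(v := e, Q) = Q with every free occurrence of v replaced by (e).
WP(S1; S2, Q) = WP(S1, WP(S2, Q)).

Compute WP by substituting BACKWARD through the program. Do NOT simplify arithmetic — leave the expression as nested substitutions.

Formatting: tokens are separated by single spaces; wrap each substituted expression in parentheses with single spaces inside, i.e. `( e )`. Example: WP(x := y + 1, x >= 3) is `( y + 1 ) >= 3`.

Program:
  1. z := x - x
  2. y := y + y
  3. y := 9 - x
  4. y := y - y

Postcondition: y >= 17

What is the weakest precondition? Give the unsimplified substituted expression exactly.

Answer: ( ( 9 - x ) - ( 9 - x ) ) >= 17

Derivation:
post: y >= 17
stmt 4: y := y - y  -- replace 1 occurrence(s) of y with (y - y)
  => ( y - y ) >= 17
stmt 3: y := 9 - x  -- replace 2 occurrence(s) of y with (9 - x)
  => ( ( 9 - x ) - ( 9 - x ) ) >= 17
stmt 2: y := y + y  -- replace 0 occurrence(s) of y with (y + y)
  => ( ( 9 - x ) - ( 9 - x ) ) >= 17
stmt 1: z := x - x  -- replace 0 occurrence(s) of z with (x - x)
  => ( ( 9 - x ) - ( 9 - x ) ) >= 17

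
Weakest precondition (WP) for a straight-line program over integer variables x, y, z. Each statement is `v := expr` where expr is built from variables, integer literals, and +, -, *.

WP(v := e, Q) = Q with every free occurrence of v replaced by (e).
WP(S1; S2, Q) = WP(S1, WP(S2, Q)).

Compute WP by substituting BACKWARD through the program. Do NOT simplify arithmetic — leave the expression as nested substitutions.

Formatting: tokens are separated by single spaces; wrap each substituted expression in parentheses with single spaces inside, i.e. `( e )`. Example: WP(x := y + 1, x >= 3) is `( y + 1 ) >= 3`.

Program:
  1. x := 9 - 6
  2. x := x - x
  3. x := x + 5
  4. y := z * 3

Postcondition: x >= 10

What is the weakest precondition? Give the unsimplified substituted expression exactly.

post: x >= 10
stmt 4: y := z * 3  -- replace 0 occurrence(s) of y with (z * 3)
  => x >= 10
stmt 3: x := x + 5  -- replace 1 occurrence(s) of x with (x + 5)
  => ( x + 5 ) >= 10
stmt 2: x := x - x  -- replace 1 occurrence(s) of x with (x - x)
  => ( ( x - x ) + 5 ) >= 10
stmt 1: x := 9 - 6  -- replace 2 occurrence(s) of x with (9 - 6)
  => ( ( ( 9 - 6 ) - ( 9 - 6 ) ) + 5 ) >= 10

Answer: ( ( ( 9 - 6 ) - ( 9 - 6 ) ) + 5 ) >= 10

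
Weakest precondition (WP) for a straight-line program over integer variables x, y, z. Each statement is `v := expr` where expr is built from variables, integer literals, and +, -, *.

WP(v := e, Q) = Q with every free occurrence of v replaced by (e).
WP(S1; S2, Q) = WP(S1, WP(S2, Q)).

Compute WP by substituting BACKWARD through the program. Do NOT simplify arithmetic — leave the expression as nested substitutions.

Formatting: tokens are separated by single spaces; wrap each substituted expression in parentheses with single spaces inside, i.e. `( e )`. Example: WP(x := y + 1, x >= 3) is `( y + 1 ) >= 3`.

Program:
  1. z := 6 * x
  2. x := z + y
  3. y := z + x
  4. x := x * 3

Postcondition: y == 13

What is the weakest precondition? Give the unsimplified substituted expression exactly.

Answer: ( ( 6 * x ) + ( ( 6 * x ) + y ) ) == 13

Derivation:
post: y == 13
stmt 4: x := x * 3  -- replace 0 occurrence(s) of x with (x * 3)
  => y == 13
stmt 3: y := z + x  -- replace 1 occurrence(s) of y with (z + x)
  => ( z + x ) == 13
stmt 2: x := z + y  -- replace 1 occurrence(s) of x with (z + y)
  => ( z + ( z + y ) ) == 13
stmt 1: z := 6 * x  -- replace 2 occurrence(s) of z with (6 * x)
  => ( ( 6 * x ) + ( ( 6 * x ) + y ) ) == 13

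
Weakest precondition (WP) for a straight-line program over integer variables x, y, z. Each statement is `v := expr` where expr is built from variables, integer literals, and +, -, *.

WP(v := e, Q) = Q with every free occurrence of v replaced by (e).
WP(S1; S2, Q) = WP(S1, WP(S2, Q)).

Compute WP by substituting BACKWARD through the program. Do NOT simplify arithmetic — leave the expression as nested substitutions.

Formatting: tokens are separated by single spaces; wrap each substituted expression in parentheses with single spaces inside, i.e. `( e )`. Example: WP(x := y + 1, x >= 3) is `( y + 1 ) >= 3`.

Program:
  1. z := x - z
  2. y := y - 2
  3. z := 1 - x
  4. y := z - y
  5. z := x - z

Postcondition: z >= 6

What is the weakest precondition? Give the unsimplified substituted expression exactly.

post: z >= 6
stmt 5: z := x - z  -- replace 1 occurrence(s) of z with (x - z)
  => ( x - z ) >= 6
stmt 4: y := z - y  -- replace 0 occurrence(s) of y with (z - y)
  => ( x - z ) >= 6
stmt 3: z := 1 - x  -- replace 1 occurrence(s) of z with (1 - x)
  => ( x - ( 1 - x ) ) >= 6
stmt 2: y := y - 2  -- replace 0 occurrence(s) of y with (y - 2)
  => ( x - ( 1 - x ) ) >= 6
stmt 1: z := x - z  -- replace 0 occurrence(s) of z with (x - z)
  => ( x - ( 1 - x ) ) >= 6

Answer: ( x - ( 1 - x ) ) >= 6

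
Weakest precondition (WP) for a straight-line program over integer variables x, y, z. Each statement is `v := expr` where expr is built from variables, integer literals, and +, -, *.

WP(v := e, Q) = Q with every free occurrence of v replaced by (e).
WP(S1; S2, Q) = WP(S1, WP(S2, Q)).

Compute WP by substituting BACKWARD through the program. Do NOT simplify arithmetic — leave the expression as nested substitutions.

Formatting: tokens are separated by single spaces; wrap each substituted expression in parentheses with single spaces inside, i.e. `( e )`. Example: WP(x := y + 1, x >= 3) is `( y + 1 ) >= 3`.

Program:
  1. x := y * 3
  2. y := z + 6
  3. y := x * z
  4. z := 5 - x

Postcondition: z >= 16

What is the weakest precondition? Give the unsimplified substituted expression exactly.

Answer: ( 5 - ( y * 3 ) ) >= 16

Derivation:
post: z >= 16
stmt 4: z := 5 - x  -- replace 1 occurrence(s) of z with (5 - x)
  => ( 5 - x ) >= 16
stmt 3: y := x * z  -- replace 0 occurrence(s) of y with (x * z)
  => ( 5 - x ) >= 16
stmt 2: y := z + 6  -- replace 0 occurrence(s) of y with (z + 6)
  => ( 5 - x ) >= 16
stmt 1: x := y * 3  -- replace 1 occurrence(s) of x with (y * 3)
  => ( 5 - ( y * 3 ) ) >= 16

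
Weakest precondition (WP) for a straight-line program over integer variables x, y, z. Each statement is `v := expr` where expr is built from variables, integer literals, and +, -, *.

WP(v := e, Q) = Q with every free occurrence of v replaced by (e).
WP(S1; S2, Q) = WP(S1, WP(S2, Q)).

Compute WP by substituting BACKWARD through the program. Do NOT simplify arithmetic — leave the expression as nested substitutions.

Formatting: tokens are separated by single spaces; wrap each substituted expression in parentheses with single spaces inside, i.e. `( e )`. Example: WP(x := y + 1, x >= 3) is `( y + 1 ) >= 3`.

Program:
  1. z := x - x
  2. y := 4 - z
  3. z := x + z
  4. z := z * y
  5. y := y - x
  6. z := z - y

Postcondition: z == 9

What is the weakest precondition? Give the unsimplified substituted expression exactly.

Answer: ( ( ( x + ( x - x ) ) * ( 4 - ( x - x ) ) ) - ( ( 4 - ( x - x ) ) - x ) ) == 9

Derivation:
post: z == 9
stmt 6: z := z - y  -- replace 1 occurrence(s) of z with (z - y)
  => ( z - y ) == 9
stmt 5: y := y - x  -- replace 1 occurrence(s) of y with (y - x)
  => ( z - ( y - x ) ) == 9
stmt 4: z := z * y  -- replace 1 occurrence(s) of z with (z * y)
  => ( ( z * y ) - ( y - x ) ) == 9
stmt 3: z := x + z  -- replace 1 occurrence(s) of z with (x + z)
  => ( ( ( x + z ) * y ) - ( y - x ) ) == 9
stmt 2: y := 4 - z  -- replace 2 occurrence(s) of y with (4 - z)
  => ( ( ( x + z ) * ( 4 - z ) ) - ( ( 4 - z ) - x ) ) == 9
stmt 1: z := x - x  -- replace 3 occurrence(s) of z with (x - x)
  => ( ( ( x + ( x - x ) ) * ( 4 - ( x - x ) ) ) - ( ( 4 - ( x - x ) ) - x ) ) == 9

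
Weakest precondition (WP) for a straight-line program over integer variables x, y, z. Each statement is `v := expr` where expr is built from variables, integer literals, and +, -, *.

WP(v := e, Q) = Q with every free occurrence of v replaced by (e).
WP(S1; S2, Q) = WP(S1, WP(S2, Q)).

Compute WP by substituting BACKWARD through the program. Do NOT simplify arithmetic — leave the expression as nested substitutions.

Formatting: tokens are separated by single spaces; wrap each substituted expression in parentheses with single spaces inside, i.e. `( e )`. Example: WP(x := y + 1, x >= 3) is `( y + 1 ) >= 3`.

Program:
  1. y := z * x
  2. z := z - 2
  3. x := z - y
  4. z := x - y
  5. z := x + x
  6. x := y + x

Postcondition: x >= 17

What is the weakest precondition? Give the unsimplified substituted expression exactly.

Answer: ( ( z * x ) + ( ( z - 2 ) - ( z * x ) ) ) >= 17

Derivation:
post: x >= 17
stmt 6: x := y + x  -- replace 1 occurrence(s) of x with (y + x)
  => ( y + x ) >= 17
stmt 5: z := x + x  -- replace 0 occurrence(s) of z with (x + x)
  => ( y + x ) >= 17
stmt 4: z := x - y  -- replace 0 occurrence(s) of z with (x - y)
  => ( y + x ) >= 17
stmt 3: x := z - y  -- replace 1 occurrence(s) of x with (z - y)
  => ( y + ( z - y ) ) >= 17
stmt 2: z := z - 2  -- replace 1 occurrence(s) of z with (z - 2)
  => ( y + ( ( z - 2 ) - y ) ) >= 17
stmt 1: y := z * x  -- replace 2 occurrence(s) of y with (z * x)
  => ( ( z * x ) + ( ( z - 2 ) - ( z * x ) ) ) >= 17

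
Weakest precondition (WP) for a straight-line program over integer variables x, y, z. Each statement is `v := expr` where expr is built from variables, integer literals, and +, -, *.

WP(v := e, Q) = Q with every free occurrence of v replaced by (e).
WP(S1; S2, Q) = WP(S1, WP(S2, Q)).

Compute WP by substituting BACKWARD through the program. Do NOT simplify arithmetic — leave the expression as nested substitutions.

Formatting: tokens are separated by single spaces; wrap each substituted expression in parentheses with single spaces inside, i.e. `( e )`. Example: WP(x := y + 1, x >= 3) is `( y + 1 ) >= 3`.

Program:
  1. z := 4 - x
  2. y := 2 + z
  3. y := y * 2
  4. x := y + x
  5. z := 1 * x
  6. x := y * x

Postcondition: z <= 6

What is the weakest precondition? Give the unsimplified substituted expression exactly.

post: z <= 6
stmt 6: x := y * x  -- replace 0 occurrence(s) of x with (y * x)
  => z <= 6
stmt 5: z := 1 * x  -- replace 1 occurrence(s) of z with (1 * x)
  => ( 1 * x ) <= 6
stmt 4: x := y + x  -- replace 1 occurrence(s) of x with (y + x)
  => ( 1 * ( y + x ) ) <= 6
stmt 3: y := y * 2  -- replace 1 occurrence(s) of y with (y * 2)
  => ( 1 * ( ( y * 2 ) + x ) ) <= 6
stmt 2: y := 2 + z  -- replace 1 occurrence(s) of y with (2 + z)
  => ( 1 * ( ( ( 2 + z ) * 2 ) + x ) ) <= 6
stmt 1: z := 4 - x  -- replace 1 occurrence(s) of z with (4 - x)
  => ( 1 * ( ( ( 2 + ( 4 - x ) ) * 2 ) + x ) ) <= 6

Answer: ( 1 * ( ( ( 2 + ( 4 - x ) ) * 2 ) + x ) ) <= 6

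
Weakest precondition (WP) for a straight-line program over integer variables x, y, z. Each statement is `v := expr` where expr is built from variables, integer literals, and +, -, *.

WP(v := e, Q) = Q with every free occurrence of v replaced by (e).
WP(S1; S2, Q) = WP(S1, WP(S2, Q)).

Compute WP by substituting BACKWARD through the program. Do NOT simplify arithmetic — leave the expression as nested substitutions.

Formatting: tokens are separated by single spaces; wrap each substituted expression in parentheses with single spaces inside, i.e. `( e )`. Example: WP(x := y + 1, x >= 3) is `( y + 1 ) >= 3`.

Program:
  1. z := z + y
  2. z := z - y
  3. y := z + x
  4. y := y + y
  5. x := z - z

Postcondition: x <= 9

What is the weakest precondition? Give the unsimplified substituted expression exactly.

Answer: ( ( ( z + y ) - y ) - ( ( z + y ) - y ) ) <= 9

Derivation:
post: x <= 9
stmt 5: x := z - z  -- replace 1 occurrence(s) of x with (z - z)
  => ( z - z ) <= 9
stmt 4: y := y + y  -- replace 0 occurrence(s) of y with (y + y)
  => ( z - z ) <= 9
stmt 3: y := z + x  -- replace 0 occurrence(s) of y with (z + x)
  => ( z - z ) <= 9
stmt 2: z := z - y  -- replace 2 occurrence(s) of z with (z - y)
  => ( ( z - y ) - ( z - y ) ) <= 9
stmt 1: z := z + y  -- replace 2 occurrence(s) of z with (z + y)
  => ( ( ( z + y ) - y ) - ( ( z + y ) - y ) ) <= 9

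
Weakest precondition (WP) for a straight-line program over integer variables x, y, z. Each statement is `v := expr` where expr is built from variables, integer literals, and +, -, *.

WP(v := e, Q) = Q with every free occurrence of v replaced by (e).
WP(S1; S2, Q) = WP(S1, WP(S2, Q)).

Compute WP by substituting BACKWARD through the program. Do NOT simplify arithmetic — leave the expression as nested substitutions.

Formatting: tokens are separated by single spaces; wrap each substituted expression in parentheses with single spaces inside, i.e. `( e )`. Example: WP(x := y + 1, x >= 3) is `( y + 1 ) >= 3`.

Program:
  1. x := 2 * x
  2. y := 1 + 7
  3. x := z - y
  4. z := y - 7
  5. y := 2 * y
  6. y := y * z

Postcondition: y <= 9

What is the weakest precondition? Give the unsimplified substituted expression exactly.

Answer: ( ( 2 * ( 1 + 7 ) ) * ( ( 1 + 7 ) - 7 ) ) <= 9

Derivation:
post: y <= 9
stmt 6: y := y * z  -- replace 1 occurrence(s) of y with (y * z)
  => ( y * z ) <= 9
stmt 5: y := 2 * y  -- replace 1 occurrence(s) of y with (2 * y)
  => ( ( 2 * y ) * z ) <= 9
stmt 4: z := y - 7  -- replace 1 occurrence(s) of z with (y - 7)
  => ( ( 2 * y ) * ( y - 7 ) ) <= 9
stmt 3: x := z - y  -- replace 0 occurrence(s) of x with (z - y)
  => ( ( 2 * y ) * ( y - 7 ) ) <= 9
stmt 2: y := 1 + 7  -- replace 2 occurrence(s) of y with (1 + 7)
  => ( ( 2 * ( 1 + 7 ) ) * ( ( 1 + 7 ) - 7 ) ) <= 9
stmt 1: x := 2 * x  -- replace 0 occurrence(s) of x with (2 * x)
  => ( ( 2 * ( 1 + 7 ) ) * ( ( 1 + 7 ) - 7 ) ) <= 9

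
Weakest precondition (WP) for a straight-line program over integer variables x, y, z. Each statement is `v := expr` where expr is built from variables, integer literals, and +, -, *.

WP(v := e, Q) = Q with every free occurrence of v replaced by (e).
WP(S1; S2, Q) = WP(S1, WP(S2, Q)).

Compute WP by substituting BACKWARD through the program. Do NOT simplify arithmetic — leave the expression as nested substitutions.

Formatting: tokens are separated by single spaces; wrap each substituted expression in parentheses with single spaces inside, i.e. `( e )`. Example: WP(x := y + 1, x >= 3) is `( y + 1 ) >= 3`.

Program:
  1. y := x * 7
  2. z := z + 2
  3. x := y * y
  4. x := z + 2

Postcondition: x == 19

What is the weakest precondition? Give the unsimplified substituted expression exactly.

post: x == 19
stmt 4: x := z + 2  -- replace 1 occurrence(s) of x with (z + 2)
  => ( z + 2 ) == 19
stmt 3: x := y * y  -- replace 0 occurrence(s) of x with (y * y)
  => ( z + 2 ) == 19
stmt 2: z := z + 2  -- replace 1 occurrence(s) of z with (z + 2)
  => ( ( z + 2 ) + 2 ) == 19
stmt 1: y := x * 7  -- replace 0 occurrence(s) of y with (x * 7)
  => ( ( z + 2 ) + 2 ) == 19

Answer: ( ( z + 2 ) + 2 ) == 19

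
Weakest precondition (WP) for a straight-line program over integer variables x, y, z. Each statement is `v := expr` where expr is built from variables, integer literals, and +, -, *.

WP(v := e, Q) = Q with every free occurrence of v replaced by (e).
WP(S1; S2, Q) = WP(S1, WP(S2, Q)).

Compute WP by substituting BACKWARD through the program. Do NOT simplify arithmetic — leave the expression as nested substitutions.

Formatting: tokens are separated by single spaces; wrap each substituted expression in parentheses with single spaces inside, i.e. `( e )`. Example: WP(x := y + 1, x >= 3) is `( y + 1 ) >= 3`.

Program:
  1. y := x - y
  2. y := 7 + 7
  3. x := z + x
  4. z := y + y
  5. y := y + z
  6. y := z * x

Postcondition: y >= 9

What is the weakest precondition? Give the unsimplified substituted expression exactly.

post: y >= 9
stmt 6: y := z * x  -- replace 1 occurrence(s) of y with (z * x)
  => ( z * x ) >= 9
stmt 5: y := y + z  -- replace 0 occurrence(s) of y with (y + z)
  => ( z * x ) >= 9
stmt 4: z := y + y  -- replace 1 occurrence(s) of z with (y + y)
  => ( ( y + y ) * x ) >= 9
stmt 3: x := z + x  -- replace 1 occurrence(s) of x with (z + x)
  => ( ( y + y ) * ( z + x ) ) >= 9
stmt 2: y := 7 + 7  -- replace 2 occurrence(s) of y with (7 + 7)
  => ( ( ( 7 + 7 ) + ( 7 + 7 ) ) * ( z + x ) ) >= 9
stmt 1: y := x - y  -- replace 0 occurrence(s) of y with (x - y)
  => ( ( ( 7 + 7 ) + ( 7 + 7 ) ) * ( z + x ) ) >= 9

Answer: ( ( ( 7 + 7 ) + ( 7 + 7 ) ) * ( z + x ) ) >= 9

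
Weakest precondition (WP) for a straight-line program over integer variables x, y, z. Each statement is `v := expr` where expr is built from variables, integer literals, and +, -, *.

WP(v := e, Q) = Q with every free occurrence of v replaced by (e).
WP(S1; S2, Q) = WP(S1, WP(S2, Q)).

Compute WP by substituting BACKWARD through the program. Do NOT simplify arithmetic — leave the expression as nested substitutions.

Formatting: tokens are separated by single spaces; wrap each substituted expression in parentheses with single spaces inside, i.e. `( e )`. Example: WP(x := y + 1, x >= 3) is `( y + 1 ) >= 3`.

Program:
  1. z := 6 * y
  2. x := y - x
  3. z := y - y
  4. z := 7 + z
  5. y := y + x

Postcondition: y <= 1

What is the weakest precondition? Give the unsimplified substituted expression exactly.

post: y <= 1
stmt 5: y := y + x  -- replace 1 occurrence(s) of y with (y + x)
  => ( y + x ) <= 1
stmt 4: z := 7 + z  -- replace 0 occurrence(s) of z with (7 + z)
  => ( y + x ) <= 1
stmt 3: z := y - y  -- replace 0 occurrence(s) of z with (y - y)
  => ( y + x ) <= 1
stmt 2: x := y - x  -- replace 1 occurrence(s) of x with (y - x)
  => ( y + ( y - x ) ) <= 1
stmt 1: z := 6 * y  -- replace 0 occurrence(s) of z with (6 * y)
  => ( y + ( y - x ) ) <= 1

Answer: ( y + ( y - x ) ) <= 1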